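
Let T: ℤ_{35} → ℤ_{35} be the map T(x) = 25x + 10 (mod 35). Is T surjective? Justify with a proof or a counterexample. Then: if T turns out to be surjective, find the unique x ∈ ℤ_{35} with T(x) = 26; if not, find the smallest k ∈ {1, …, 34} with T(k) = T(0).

Since gcd(25, 35) = 5, we have 25x ≡ 0 (mod 5) for all x, so T(x) ≡ 0 (mod 5).
But 1 ≢ 0 (mod 5), so 1 ∈ ℤ_{35} has no preimage. Therefore T is not surjective.
Since T is not surjective, we find the least positive k with T(k) = T(0): this means 25k ≡ 0 (mod 35), i.e. 35 ∣ 25k. Since gcd(25, 35) = 5, dividing through by 5 this holds exactly when 7 ∣ 5k, and as gcd(5, 7) = 1, exactly when 7 ∣ k.
The smallest positive such k is 7.

7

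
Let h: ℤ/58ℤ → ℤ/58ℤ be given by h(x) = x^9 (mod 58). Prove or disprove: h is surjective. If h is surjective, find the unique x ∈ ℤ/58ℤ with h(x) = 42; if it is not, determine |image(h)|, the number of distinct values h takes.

4

Computing x^9 mod 58 for each x (by repeated squaring, reducing mod 58 at every step), the values h(0), h(1), …, h(57) are: 0, 1, 48, 21, 42, 33, 22, 49, 44, 35, 18, 31, 12, 5, 32, 55, 24, 17, 56, 11, 52, 43, 38, 7, 54, 45, 8, 39, 28, 29, 30, 19, 50, 13, 4, 51, 20, 15, 6, 47, 2, 41, 34, 3, 26, 53, 46, 27, 40, 23, 14, 9, 36, 25, 16, 37, 10, 57.
Every element of ℤ/58ℤ appears exactly once in this list, so h is a bijection, and in particular surjective.
Since h is surjective, we read off the preimage of 42 from the same table: h(4) = 42, so h⁻¹(42) = 4.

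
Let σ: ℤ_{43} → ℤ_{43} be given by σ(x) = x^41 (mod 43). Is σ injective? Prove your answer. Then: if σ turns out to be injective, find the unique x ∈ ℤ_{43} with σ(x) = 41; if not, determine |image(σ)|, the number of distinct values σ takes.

Since 43 is prime, the nonzero elements of ℤ_{43} form a cyclic group of order 42.
As gcd(41, 42) = 1, raising to the 41st power is a bijection on this group: if u^41 ≡ v^41 then (uv^{−1})^41 = 1, and the only element of order dividing gcd(41, 42) = 1 is 1, so u = v.
With σ(0) = 0 this makes σ injective on all of ℤ_{43}, hence bijective (finite equal-size domain and codomain). In particular σ is injective.
Since σ is injective, we find the preimage of 41. The inverse of x ↦ x^41 on (ℤ_{43})^× is x ↦ x^41, because 41·41 = 1681 = 40·42 + 1 ≡ 1 (mod 42) and x^{42} = 1 for x ≠ 0 (Fermat). So σ⁻¹(41) = 41^41 mod 43.
Repeated squaring mod 43: 41^1 ≡ 41, 41^2 ≡ 41² = 1681 ≡ 4, 41^4 ≡ 4² = 16, 41^8 ≡ 16² = 256 ≡ 41, 41^16 ≡ 41² = 1681 ≡ 4, 41^32 ≡ 4² = 16. Since 41 = 32 + 8 + 1, 41^41 ≡ 16·41·41: 16·41 = 656 ≡ 11, then 11·41 = 451 ≡ 21. So 41^41 ≡ 21 (mod 43).
Hence σ⁻¹(41) = 21.

21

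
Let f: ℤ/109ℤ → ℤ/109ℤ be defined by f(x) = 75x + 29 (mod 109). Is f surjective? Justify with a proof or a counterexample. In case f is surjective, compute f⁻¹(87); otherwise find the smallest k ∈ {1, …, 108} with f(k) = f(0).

56

Recall that surjectivity means every element of the codomain has a preimage under f.
Since gcd(75, 109) = 1, 75 is invertible modulo 109. Euclid's algorithm: 109 = 1·75 + 34, 75 = 2·34 + 7, 34 = 4·7 + 6, 7 = 1·6 + 1; back-substituting gives 1 = 16·75 − 11·109, so 75⁻¹ ≡ 16 (mod 109).
For any y ∈ ℤ/109ℤ, x = 16(y − 29) mod 109 satisfies f(x) = 75·16(y − 29) + 29 ≡ y (since 75·16 ≡ 1 mod 109). So every y has a preimage.
So f is surjective.
Since f is surjective, we find f⁻¹(87): we need 75x ≡ 87 − 29 ≡ 58 (mod 109). Using 75⁻¹ = 16: x ≡ 16·58 = 928 = 8·109 + 56, so x = 56.
Check: f(56) = 75·56 + 29 = 4229 = 38·109 + 87 ≡ 87 (mod 109).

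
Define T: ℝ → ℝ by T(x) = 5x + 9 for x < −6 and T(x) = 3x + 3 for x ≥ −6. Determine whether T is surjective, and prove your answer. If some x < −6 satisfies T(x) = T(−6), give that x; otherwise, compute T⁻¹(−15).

-6

Both pieces are strictly increasing (slopes 5 and 3), so each is injective on its own interval.
The left piece maps (−∞, −6) onto (−∞, −21); the right piece maps [−6, ∞) onto [−15, ∞).
The union (−∞, −21) ∪ [−15, ∞) omits the interval between −21 and −15; in particular −21 has no preimage. So T is not surjective.
Because the two images are disjoint, no x < −6 has T(x) = T(−6), so we compute T⁻¹(−15): −15 lies in [−15, ∞), so solve 3x + 3 = −15: x = (−15 − 3)/3 = −6.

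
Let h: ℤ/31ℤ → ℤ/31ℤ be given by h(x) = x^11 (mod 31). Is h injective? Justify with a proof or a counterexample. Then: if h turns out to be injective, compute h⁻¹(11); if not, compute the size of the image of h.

Since 31 is prime, the nonzero elements of ℤ/31ℤ form a cyclic group of order 30.
As gcd(11, 30) = 1, raising to the 11th power is a bijection on this group: if x_1^11 ≡ x_2^11 then (x_1x_2^{−1})^11 = 1, and the only element of order dividing gcd(11, 30) = 1 is 1, so x_1 = x_2.
With h(0) = 0 this makes h injective on all of ℤ/31ℤ, hence bijective (finite equal-size domain and codomain). In particular h is injective.
Since h is injective, we find the preimage of 11. The inverse of x ↦ x^11 on (ℤ/31ℤ)^× is x ↦ x^11, because 11·11 = 121 = 4·30 + 1 ≡ 1 (mod 30) and x^{30} = 1 for x ≠ 0 (Fermat). So h⁻¹(11) = 11^11 mod 31.
Repeated squaring mod 31: 11^1 ≡ 11, 11^2 ≡ 11² = 121 ≡ 28, 11^4 ≡ 28² = 784 ≡ 9, 11^8 ≡ 9² = 81 ≡ 19. Since 11 = 8 + 2 + 1, 11^11 ≡ 19·28·11: 19·28 = 532 ≡ 5, then 5·11 = 55 ≡ 24. So 11^11 ≡ 24 (mod 31).
Hence h⁻¹(11) = 24.

24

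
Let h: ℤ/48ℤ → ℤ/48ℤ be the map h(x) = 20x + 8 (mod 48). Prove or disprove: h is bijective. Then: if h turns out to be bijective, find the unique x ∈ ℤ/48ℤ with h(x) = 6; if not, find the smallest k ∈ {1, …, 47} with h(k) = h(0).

12

We have gcd(20, 48) = 4 > 1. Taking a = 0 and b = 12: h(0) = 8 and h(12) = 20·12 + 8 = 248 ≡ 8 (mod 48).
So h(0) = h(12) while 0 ≠ 12, therefore h is not injective, hence not bijective.
Since h is not bijective, we find the least positive k with h(k) = h(0): this means 20k ≡ 0 (mod 48), i.e. 48 ∣ 20k. Since gcd(20, 48) = 4, dividing through by 4 this holds exactly when 12 ∣ 5k, and as gcd(5, 12) = 1, exactly when 12 ∣ k.
The smallest positive such k is 12.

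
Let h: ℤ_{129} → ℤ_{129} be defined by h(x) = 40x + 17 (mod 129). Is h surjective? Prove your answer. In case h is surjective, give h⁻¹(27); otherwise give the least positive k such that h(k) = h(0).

97

Recall that h is surjective if every y in the codomain equals h(x) for some x in the domain.
Since gcd(40, 129) = 1, 40 is invertible modulo 129. Euclid's algorithm: 129 = 3·40 + 9, 40 = 4·9 + 4, 9 = 2·4 + 1; back-substituting gives 1 = 100·40 − 31·129, so 40⁻¹ ≡ 100 (mod 129).
Then y ↦ 100(y − 17) is a two-sided inverse to h, so every y ∈ ℤ_{129} has a preimage.
So h is surjective.
Since h is surjective, we find h⁻¹(27): we need 40x ≡ 27 − 17 ≡ 10 (mod 129). Using 40⁻¹ = 100: x ≡ 100·10 = 1000 = 7·129 + 97, so x = 97.
Check: h(97) = 40·97 + 17 = 3897 = 30·129 + 27 ≡ 27 (mod 129).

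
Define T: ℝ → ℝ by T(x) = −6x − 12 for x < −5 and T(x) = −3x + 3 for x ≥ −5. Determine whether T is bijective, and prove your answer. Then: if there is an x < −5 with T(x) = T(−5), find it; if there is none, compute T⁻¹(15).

-4

Both pieces are strictly decreasing (slopes −6 and −3), so each is injective on its own interval.
The left piece maps (−∞, −5) onto (18, ∞); the right piece maps [−5, ∞) onto (−∞, 18].
Since 18 = 18, the images partition ℝ: T is injective and surjective, hence bijective.
Because the two images are disjoint, no x < −5 has T(x) = T(−5), so we compute T⁻¹(15): 15 lies in (−∞, 18], so solve −3x + 3 = 15: x = (15 − 3)/(−3) = −4.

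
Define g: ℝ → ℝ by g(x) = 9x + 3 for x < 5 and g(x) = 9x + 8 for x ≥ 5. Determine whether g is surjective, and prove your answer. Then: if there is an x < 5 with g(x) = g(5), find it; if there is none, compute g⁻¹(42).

13/3

Both pieces are strictly increasing (slopes 9 and 9), so each is injective on its own interval.
The left piece maps (−∞, 5) onto (−∞, 48); the right piece maps [5, ∞) onto [53, ∞).
The union (−∞, 48) ∪ [53, ∞) omits the interval between 48 and 53; in particular 48 has no preimage. So g is not surjective.
Because the two images are disjoint, no x < 5 has g(x) = g(5), so we compute g⁻¹(42): 42 lies in (−∞, 48), so solve 9x + 3 = 42: x = (42 − 3)/9 = 13/3.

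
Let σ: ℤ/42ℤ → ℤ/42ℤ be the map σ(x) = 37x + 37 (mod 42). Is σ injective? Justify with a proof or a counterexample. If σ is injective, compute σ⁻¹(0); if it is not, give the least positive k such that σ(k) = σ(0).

41

Suppose σ(a) = σ(b) in ℤ/42ℤ. Then 37a + 37 ≡ 37b + 37 (mod 42), thus 37(a − b) ≡ 0 (mod 42).
Since gcd(37, 42) = 1, 37 is invertible modulo 42, therefore a − b ≡ 0 (mod 42), i.e. a = b.
Therefore σ is injective.
We now compute 37⁻¹ mod 42 explicitly. Euclid's algorithm: 42 = 1·37 + 5, 37 = 7·5 + 2, 5 = 2·2 + 1; back-substituting gives 1 = 25·37 − 22·42, so 37⁻¹ ≡ 25 (mod 42).
Since σ is injective, we find σ⁻¹(0): we need 37x ≡ 0 − 37 ≡ 5 (mod 42). Using 37⁻¹ = 25: x ≡ 25·5 = 125 = 2·42 + 41, so x = 41.
Check: σ(41) = 37·41 + 37 = 1554 = 37·42 + 0 ≡ 0 (mod 42).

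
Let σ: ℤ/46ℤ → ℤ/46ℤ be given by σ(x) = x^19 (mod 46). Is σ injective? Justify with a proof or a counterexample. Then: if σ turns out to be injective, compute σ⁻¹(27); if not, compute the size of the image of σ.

31

Computing x^19 mod 46 for each x (by repeated squaring, reducing mod 46 at every step), the values σ(0), σ(1), …, σ(45) are: 0, 1, 26, 29, 32, 7, 18, 11, 4, 13, 44, 15, 8, 25, 10, 19, 12, 5, 16, 37, 40, 43, 22, 23, 24, 3, 6, 9, 30, 41, 34, 27, 36, 21, 38, 31, 2, 33, 42, 35, 28, 39, 14, 17, 20, 45.
Every element of ℤ/46ℤ appears exactly once in this list, so σ is a bijection, and in particular injective.
Since σ is injective, we read off the preimage of 27 from the same table: σ(31) = 27, so σ⁻¹(27) = 31.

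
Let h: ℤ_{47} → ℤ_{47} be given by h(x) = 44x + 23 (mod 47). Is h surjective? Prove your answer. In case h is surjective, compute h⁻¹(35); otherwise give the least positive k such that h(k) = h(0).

Since gcd(44, 47) = 1, 44 is invertible modulo 47. Euclid's algorithm: 47 = 1·44 + 3, 44 = 14·3 + 2, 3 = 1·2 + 1; back-substituting gives 1 = 31·44 − 29·47, so 44⁻¹ ≡ 31 (mod 47).
For any y ∈ ℤ_{47}, x = 31(y − 23) mod 47 satisfies h(x) = 44·31(y − 23) + 23 ≡ y (since 44·31 ≡ 1 mod 47). So every y has a preimage.
Thus h is surjective.
Since h is surjective, we find h⁻¹(35): we need 44x ≡ 35 − 23 ≡ 12 (mod 47). Using 44⁻¹ = 31: x ≡ 31·12 = 372 = 7·47 + 43, so x = 43.
Check: h(43) = 44·43 + 23 = 1915 = 40·47 + 35 ≡ 35 (mod 47).

43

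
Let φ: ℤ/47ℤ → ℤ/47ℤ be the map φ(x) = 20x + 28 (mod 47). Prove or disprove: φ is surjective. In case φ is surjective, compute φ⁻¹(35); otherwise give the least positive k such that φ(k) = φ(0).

45

By definition, φ is surjective if every y in the codomain equals φ(x) for some x in the domain.
Since gcd(20, 47) = 1, 20 is invertible modulo 47. Euclid's algorithm: 47 = 2·20 + 7, 20 = 2·7 + 6, 7 = 1·6 + 1; back-substituting gives 1 = 40·20 − 17·47, so 20⁻¹ ≡ 40 (mod 47).
Then y ↦ 40(y − 28) is a two-sided inverse to φ, so every y ∈ ℤ/47ℤ has a preimage.
Hence φ is surjective.
Since φ is surjective, we find φ⁻¹(35): we need 20x ≡ 35 − 28 ≡ 7 (mod 47). Using 20⁻¹ = 40: x ≡ 40·7 = 280 = 5·47 + 45, so x = 45.
Check: φ(45) = 20·45 + 28 = 928 = 19·47 + 35 ≡ 35 (mod 47).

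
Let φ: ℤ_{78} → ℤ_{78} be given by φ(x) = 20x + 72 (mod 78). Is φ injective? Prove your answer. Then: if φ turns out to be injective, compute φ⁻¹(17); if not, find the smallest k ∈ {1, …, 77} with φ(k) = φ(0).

39

We have gcd(20, 78) = 2 > 1. Taking s = 0 and t = 39: φ(0) = 72 and φ(39) = 20·39 + 72 = 852 ≡ 72 (mod 78).
So φ(0) = φ(39) while 0 ≠ 39, hence φ is not injective.
Since φ is not injective, we find the least positive k with φ(k) = φ(0): this means 20k ≡ 0 (mod 78), i.e. 78 ∣ 20k. Since gcd(20, 78) = 2, dividing through by 2 this holds exactly when 39 ∣ 10k, and as gcd(10, 39) = 1, exactly when 39 ∣ k.
The smallest positive such k is 39.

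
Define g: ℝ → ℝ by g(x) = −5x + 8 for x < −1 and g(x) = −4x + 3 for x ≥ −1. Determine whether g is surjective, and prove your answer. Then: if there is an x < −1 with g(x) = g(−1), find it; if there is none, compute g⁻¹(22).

Both pieces are strictly decreasing (slopes −5 and −4), so each is injective on its own interval.
The left piece maps (−∞, −1) onto (13, ∞); the right piece maps [−1, ∞) onto (−∞, 7].
The union (13, ∞) ∪ (−∞, 7] omits the interval between 13 and 7; in particular 13 has no preimage. So g is not surjective.
Because the two images are disjoint, no x < −1 has g(x) = g(−1), so we compute g⁻¹(22): 22 lies in (13, ∞), so solve −5x + 8 = 22: x = (22 − 8)/(−5) = −14/5.

-14/5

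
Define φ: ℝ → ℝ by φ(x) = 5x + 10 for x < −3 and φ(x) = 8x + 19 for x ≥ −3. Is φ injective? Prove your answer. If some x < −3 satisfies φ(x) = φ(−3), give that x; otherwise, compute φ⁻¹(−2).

-21/8

Both pieces are strictly increasing (slopes 5 and 8), so each is injective on its own interval.
The left piece maps (−∞, −3) onto (−∞, −5); the right piece maps [−3, ∞) onto [−5, ∞).
These images are disjoint, so no value is attained by both pieces. Therefore φ is injective.
Because the two images are disjoint, no x < −3 has φ(x) = φ(−3), so we compute φ⁻¹(−2): −2 lies in [−5, ∞), so solve 8x + 19 = −2: x = (−2 − 19)/8 = −21/8.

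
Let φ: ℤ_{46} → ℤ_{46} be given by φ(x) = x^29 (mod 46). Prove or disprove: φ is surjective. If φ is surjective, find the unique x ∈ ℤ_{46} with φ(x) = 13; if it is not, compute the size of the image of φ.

Computing x^29 mod 46 for each x (by repeated squaring, reducing mod 46 at every step), the values φ(0), φ(1), …, φ(45) are: 0, 1, 36, 25, 8, 17, 26, 5, 12, 27, 14, 7, 16, 9, 42, 11, 18, 43, 6, 15, 44, 33, 22, 23, 24, 13, 2, 31, 40, 3, 28, 35, 4, 37, 30, 39, 32, 19, 34, 41, 20, 29, 38, 21, 10, 45.
Every element of ℤ_{46} appears exactly once in this list, so φ is a bijection, and in particular surjective.
Since φ is surjective, we read off the preimage of 13 from the same table: φ(25) = 13, so φ⁻¹(13) = 25.

25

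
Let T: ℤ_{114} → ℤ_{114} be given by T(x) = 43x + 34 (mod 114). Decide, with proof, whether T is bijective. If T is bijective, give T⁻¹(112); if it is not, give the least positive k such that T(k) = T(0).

84

If T(a) = T(b), then 43a ≡ 43b (mod 114). Because gcd(43, 114) = 1, we may cancel 43 to get a ≡ b (mod 114).
We now compute 43⁻¹ mod 114 explicitly. Euclid's algorithm: 114 = 2·43 + 28, 43 = 1·28 + 15, 28 = 1·15 + 13, 15 = 1·13 + 2, 13 = 6·2 + 1; back-substituting gives 1 = 61·43 − 23·114, so 43⁻¹ ≡ 61 (mod 114).
Then y ↦ 61(y − 34) is a two-sided inverse to T, so every y ∈ ℤ_{114} has a preimage.
Thus T is bijective.
Since T is bijective, we compute T⁻¹(112): solve 43x + 34 ≡ 112 (mod 114), i.e. 43x ≡ 78 (mod 114).
Multiplying by 43⁻¹ = 61 gives x ≡ 61·78 = 4758 = 41·114 + 84 ≡ 84 (mod 114).
Check: T(84) = 43·84 + 34 = 3646 = 31·114 + 112 ≡ 112 (mod 114).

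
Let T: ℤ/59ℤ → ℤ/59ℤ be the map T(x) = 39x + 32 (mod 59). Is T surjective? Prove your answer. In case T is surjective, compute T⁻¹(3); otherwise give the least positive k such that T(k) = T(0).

Since gcd(39, 59) = 1, 39 is invertible modulo 59. Euclid's algorithm: 59 = 1·39 + 20, 39 = 1·20 + 19, 20 = 1·19 + 1; back-substituting gives 1 = 56·39 − 37·59, so 39⁻¹ ≡ 56 (mod 59).
For any y ∈ ℤ/59ℤ, x = 56(y − 32) mod 59 satisfies T(x) = 39·56(y − 32) + 32 ≡ y (since 39·56 ≡ 1 mod 59). So every y has a preimage.
Thus T is surjective.
Since T is surjective, we find T⁻¹(3): we need 39x ≡ 3 − 32 ≡ 30 (mod 59). Using 39⁻¹ = 56: x ≡ 56·30 = 1680 = 28·59 + 28, so x = 28.
Check: T(28) = 39·28 + 32 = 1124 = 19·59 + 3 ≡ 3 (mod 59).

28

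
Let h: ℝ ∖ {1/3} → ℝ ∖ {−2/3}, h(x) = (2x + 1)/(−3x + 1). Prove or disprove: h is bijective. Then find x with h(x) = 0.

-1/2

Suppose h(a) = h(b). Cross-multiplying: (2a + 1)(−3b + 1) = (2b + 1)(−3a + 1).
Expanding both sides and cancelling the symmetric terms leaves 5·(a − b) = 0. Since 5 ≠ 0, a = b. Thus h is injective.
For any y ≠ −2/3, solving y(−3x + 1) = 2x + 1 for x gives a well-defined x ≠ 1/3. So h is surjective.
So h is bijective.
Solving h(x) = 0: cross-multiplying gives 2x + 1 = 0(−3x + 1), which rearranges to 2x = −1, so x = −1/2.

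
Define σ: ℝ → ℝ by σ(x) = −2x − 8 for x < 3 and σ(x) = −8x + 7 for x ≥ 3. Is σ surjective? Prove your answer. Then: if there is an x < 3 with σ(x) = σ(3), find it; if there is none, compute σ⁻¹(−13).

Both pieces are strictly decreasing (slopes −2 and −8), so each is injective on its own interval.
The left piece maps (−∞, 3) onto (−14, ∞); the right piece maps [3, ∞) onto (−∞, −17].
The union (−14, ∞) ∪ (−∞, −17] omits the interval between −14 and −17; in particular −14 has no preimage. So σ is not surjective.
Because the two images are disjoint, no x < 3 has σ(x) = σ(3), so we compute σ⁻¹(−13): −13 lies in (−14, ∞), so solve −2x − 8 = −13: x = (−13 + 8)/(−2) = 5/2.

5/2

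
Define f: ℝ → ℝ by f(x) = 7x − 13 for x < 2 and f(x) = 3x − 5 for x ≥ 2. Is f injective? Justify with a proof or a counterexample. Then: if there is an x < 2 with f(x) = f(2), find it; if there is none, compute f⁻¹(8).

Both pieces are strictly increasing (slopes 7 and 3), so each is injective on its own interval.
The left piece maps (−∞, 2) onto (−∞, 1); the right piece maps [2, ∞) onto [1, ∞).
These images are disjoint, so no value is attained by both pieces. Thus f is injective.
Because the two images are disjoint, no x < 2 has f(x) = f(2), so we compute f⁻¹(8): 8 lies in [1, ∞), so solve 3x − 5 = 8: x = (8 + 5)/3 = 13/3.

13/3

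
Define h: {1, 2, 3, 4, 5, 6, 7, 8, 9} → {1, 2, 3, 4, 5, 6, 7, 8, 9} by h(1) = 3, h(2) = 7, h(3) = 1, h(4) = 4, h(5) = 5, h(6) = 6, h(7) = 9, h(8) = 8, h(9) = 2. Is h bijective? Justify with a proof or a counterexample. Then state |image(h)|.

The values 3, 7, 1, 4, 5, 6, 9, 8, 2 are a permutation of {1, 2, 3, 4, 5, 6, 7, 8, 9}: each element appears exactly once.
So h is injective and surjective, hence bijective.
The image of h is {1, 2, 3, 4, 5, 6, 7, 8, 9}, which has 9 elements.

9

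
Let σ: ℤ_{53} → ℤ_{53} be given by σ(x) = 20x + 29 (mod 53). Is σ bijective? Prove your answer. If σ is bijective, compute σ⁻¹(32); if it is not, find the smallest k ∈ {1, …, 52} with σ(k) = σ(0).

Recall: σ is injective if σ(u) = σ(v) implies u = v.
Suppose σ(u) = σ(v) in ℤ_{53}. Then 20u + 29 ≡ 20v + 29 (mod 53), thus 20(u − v) ≡ 0 (mod 53).
Since gcd(20, 53) = 1, 20 is invertible modulo 53, thus u − v ≡ 0 (mod 53), i.e. u = v.
We now compute 20⁻¹ mod 53 explicitly. Euclid's algorithm: 53 = 2·20 + 13, 20 = 1·13 + 7, 13 = 1·7 + 6, 7 = 1·6 + 1; back-substituting gives 1 = 8·20 − 3·53, so 20⁻¹ ≡ 8 (mod 53).
Then y ↦ 8(y − 29) is a two-sided inverse to σ, so every y ∈ ℤ_{53} has a preimage.
Thus σ is bijective.
Since σ is bijective, we compute σ⁻¹(32): solve 20x + 29 ≡ 32 (mod 53), i.e. 20x ≡ 3 (mod 53).
Multiplying by 20⁻¹ = 8 gives x ≡ 8·3 = 24 ≡ 24 (mod 53).
Check: σ(24) = 20·24 + 29 = 509 = 9·53 + 32 ≡ 32 (mod 53).

24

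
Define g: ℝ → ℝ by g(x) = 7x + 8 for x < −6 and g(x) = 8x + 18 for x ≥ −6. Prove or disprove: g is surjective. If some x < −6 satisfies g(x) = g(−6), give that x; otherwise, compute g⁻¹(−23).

-41/8

Both pieces are strictly increasing (slopes 7 and 8), so each is injective on its own interval.
The left piece maps (−∞, −6) onto (−∞, −34); the right piece maps [−6, ∞) onto [−30, ∞).
The union (−∞, −34) ∪ [−30, ∞) omits the interval between −34 and −30; in particular −34 has no preimage. So g is not surjective.
Because the two images are disjoint, no x < −6 has g(x) = g(−6), so we compute g⁻¹(−23): −23 lies in [−30, ∞), so solve 8x + 18 = −23: x = (−23 − 18)/8 = −41/8.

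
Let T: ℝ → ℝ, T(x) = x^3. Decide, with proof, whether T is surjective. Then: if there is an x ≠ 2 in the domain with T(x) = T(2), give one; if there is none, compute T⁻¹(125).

5

For any y ∈ ℝ, x = y^{1/3} ∈ ℝ gives T(x) = y, so T is surjective.
Since x ↦ x^3 is strictly increasing on ℝ, it is injective there, so no x ≠ 2 in the domain has T(x) = T(2). We therefore compute T⁻¹(125) = 125^{1/3} = 5 (indeed 5^3 = 125).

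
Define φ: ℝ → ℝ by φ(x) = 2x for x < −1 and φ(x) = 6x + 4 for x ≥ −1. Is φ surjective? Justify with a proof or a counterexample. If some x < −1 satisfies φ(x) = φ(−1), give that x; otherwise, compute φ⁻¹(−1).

Both pieces are strictly increasing (slopes 2 and 6), so each is injective on its own interval.
The left piece maps (−∞, −1) onto (−∞, −2); the right piece maps [−1, ∞) onto [−2, ∞).
These images together cover ℝ, so φ is surjective.
Because the two images are disjoint, no x < −1 has φ(x) = φ(−1), so we compute φ⁻¹(−1): −1 lies in [−2, ∞), so solve 6x + 4 = −1: x = (−1 − 4)/6 = −5/6.

-5/6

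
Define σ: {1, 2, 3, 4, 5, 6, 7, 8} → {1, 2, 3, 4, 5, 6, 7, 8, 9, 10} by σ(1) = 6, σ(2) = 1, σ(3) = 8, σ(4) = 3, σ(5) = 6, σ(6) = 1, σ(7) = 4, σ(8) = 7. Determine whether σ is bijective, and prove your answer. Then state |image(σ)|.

6

σ(1) = 6 = σ(5) with 1 ≠ 5, so σ is not injective, hence not bijective.
The image of σ is {1, 3, 4, 6, 7, 8}, which has 6 elements.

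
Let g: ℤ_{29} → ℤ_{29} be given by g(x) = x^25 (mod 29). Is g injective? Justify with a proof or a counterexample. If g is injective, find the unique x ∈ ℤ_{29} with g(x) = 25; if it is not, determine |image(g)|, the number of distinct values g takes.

Since 29 is prime, the nonzero elements of ℤ_{29} form a cyclic group of order 28.
As gcd(25, 28) = 1, raising to the 25th power is a bijection on this group: if x_1^25 ≡ x_2^25 then (x_1x_2^{−1})^25 = 1, and the only element of order dividing gcd(25, 28) = 1 is 1, so x_1 = x_2.
With g(0) = 0 this makes g injective on all of ℤ_{29}, hence bijective (finite equal-size domain and codomain). In particular g is injective.
Since g is injective, we find the preimage of 25. The inverse of x ↦ x^25 on (ℤ_{29})^× is x ↦ x^9, because 25·9 = 225 = 8·28 + 1 ≡ 1 (mod 28) and x^{28} = 1 for x ≠ 0 (Fermat). So g⁻¹(25) = 25^9 mod 29.
Repeated squaring mod 29: 25^1 ≡ 25, 25^2 ≡ 25² = 625 ≡ 16, 25^4 ≡ 16² = 256 ≡ 24, 25^8 ≡ 24² = 576 ≡ 25. Since 9 = 8 + 1, 25^9 ≡ 25·25: 25·25 = 625 ≡ 16. So 25^9 ≡ 16 (mod 29).
Hence g⁻¹(25) = 16.

16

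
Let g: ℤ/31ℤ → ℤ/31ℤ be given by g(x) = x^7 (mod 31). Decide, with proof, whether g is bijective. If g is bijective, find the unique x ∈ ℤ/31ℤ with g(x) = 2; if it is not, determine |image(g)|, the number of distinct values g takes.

8

Since 31 is prime, the nonzero elements of ℤ/31ℤ form a cyclic group of order 30.
As gcd(7, 30) = 1, raising to the 7th power is a bijection on this group: if x_1^7 ≡ x_2^7 then (x_1x_2^{−1})^7 = 1, and the only element of order dividing gcd(7, 30) = 1 is 1, so x_1 = x_2.
With g(0) = 0 this makes g injective on all of ℤ/31ℤ, hence bijective (finite equal-size domain and codomain). In particular g is bijective.
Since g is bijective, we find the preimage of 2. The inverse of x ↦ x^7 on (ℤ/31ℤ)^× is x ↦ x^13, because 7·13 = 91 = 3·30 + 1 ≡ 1 (mod 30) and x^{30} = 1 for x ≠ 0 (Fermat). So g⁻¹(2) = 2^13 mod 31.
Repeated squaring mod 31: 2^1 ≡ 2, 2^2 ≡ 2² = 4, 2^4 ≡ 4² = 16, 2^8 ≡ 16² = 256 ≡ 8. Since 13 = 8 + 4 + 1, 2^13 ≡ 8·16·2: 8·16 = 128 ≡ 4, then 4·2 = 8. So 2^13 ≡ 8 (mod 31).
Hence g⁻¹(2) = 8.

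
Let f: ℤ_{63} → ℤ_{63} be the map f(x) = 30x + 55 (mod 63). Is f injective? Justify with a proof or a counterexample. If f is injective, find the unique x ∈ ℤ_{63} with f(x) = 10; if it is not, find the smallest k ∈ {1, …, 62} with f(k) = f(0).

21

We have gcd(30, 63) = 3 > 1. Taking x_1 = 0 and x_2 = 21: f(0) = 55 and f(21) = 30·21 + 55 = 685 ≡ 55 (mod 63).
So f(0) = f(21) while 0 ≠ 21, thus f is not injective.
Since f is not injective, we find the least positive k with f(k) = f(0): this means 30k ≡ 0 (mod 63), i.e. 63 ∣ 30k. Since gcd(30, 63) = 3, dividing through by 3 this holds exactly when 21 ∣ 10k, and as gcd(10, 21) = 1, exactly when 21 ∣ k.
The smallest positive such k is 21.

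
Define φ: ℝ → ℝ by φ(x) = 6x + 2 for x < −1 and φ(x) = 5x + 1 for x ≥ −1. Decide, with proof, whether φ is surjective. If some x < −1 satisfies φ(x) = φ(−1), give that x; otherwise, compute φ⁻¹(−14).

Both pieces are strictly increasing (slopes 6 and 5), so each is injective on its own interval.
The left piece maps (−∞, −1) onto (−∞, −4); the right piece maps [−1, ∞) onto [−4, ∞).
These images together cover ℝ, so φ is surjective.
Because the two images are disjoint, no x < −1 has φ(x) = φ(−1), so we compute φ⁻¹(−14): −14 lies in (−∞, −4), so solve 6x + 2 = −14: x = (−14 − 2)/6 = −8/3.

-8/3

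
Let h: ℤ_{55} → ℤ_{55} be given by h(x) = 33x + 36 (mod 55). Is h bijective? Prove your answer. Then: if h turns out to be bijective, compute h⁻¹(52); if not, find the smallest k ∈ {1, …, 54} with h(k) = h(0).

By definition, h is injective if h(a) = h(b) implies a = b.
We have gcd(33, 55) = 11 > 1. Taking a = 0 and b = 5: h(0) = 36 and h(5) = 33·5 + 36 = 201 ≡ 36 (mod 55).
So h(0) = h(5) while 0 ≠ 5, thus h is not injective, hence not bijective.
Since h is not bijective, we find the least positive k with h(k) = h(0): this means 33k ≡ 0 (mod 55), i.e. 55 ∣ 33k. Since gcd(33, 55) = 11, dividing through by 11 this holds exactly when 5 ∣ 3k, and as gcd(3, 5) = 1, exactly when 5 ∣ k.
The smallest positive such k is 5.

5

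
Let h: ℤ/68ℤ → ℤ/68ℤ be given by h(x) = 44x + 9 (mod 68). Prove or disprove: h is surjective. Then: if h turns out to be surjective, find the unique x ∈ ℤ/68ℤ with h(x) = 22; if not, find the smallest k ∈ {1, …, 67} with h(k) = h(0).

Recall that h is surjective if every y in the codomain equals h(x) for some x in the domain.
Since gcd(44, 68) = 4, we have 44x ≡ 0 (mod 4) for all x, so h(x) ≡ 1 (mod 4).
But 0 ≢ 1 (mod 4), so 0 ∈ ℤ/68ℤ has no preimage. Therefore h is not surjective.
Since h is not surjective, we find the least positive k with h(k) = h(0): this means 44k ≡ 0 (mod 68), i.e. 68 ∣ 44k. Since gcd(44, 68) = 4, dividing through by 4 this holds exactly when 17 ∣ 11k, and as gcd(11, 17) = 1, exactly when 17 ∣ k.
The smallest positive such k is 17.

17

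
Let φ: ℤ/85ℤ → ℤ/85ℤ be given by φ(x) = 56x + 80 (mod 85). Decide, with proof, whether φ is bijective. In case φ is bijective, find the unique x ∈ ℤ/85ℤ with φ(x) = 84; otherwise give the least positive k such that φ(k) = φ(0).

79

If φ(a) = φ(b), then 56a ≡ 56b (mod 85). Because gcd(56, 85) = 1, we may cancel 56 to get a ≡ b (mod 85).
We now compute 56⁻¹ mod 85 explicitly. Euclid's algorithm: 85 = 1·56 + 29, 56 = 1·29 + 27, 29 = 1·27 + 2, 27 = 13·2 + 1; back-substituting gives 1 = 41·56 − 27·85, so 56⁻¹ ≡ 41 (mod 85).
Then y ↦ 41(y − 80) is a two-sided inverse to φ, so every y ∈ ℤ/85ℤ has a preimage.
Therefore φ is bijective.
Since φ is bijective, we compute φ⁻¹(84): solve 56x + 80 ≡ 84 (mod 85), i.e. 56x ≡ 4 (mod 85).
Multiplying by 56⁻¹ = 41 gives x ≡ 41·4 = 164 = 1·85 + 79 ≡ 79 (mod 85).
Check: φ(79) = 56·79 + 80 = 4504 = 52·85 + 84 ≡ 84 (mod 85).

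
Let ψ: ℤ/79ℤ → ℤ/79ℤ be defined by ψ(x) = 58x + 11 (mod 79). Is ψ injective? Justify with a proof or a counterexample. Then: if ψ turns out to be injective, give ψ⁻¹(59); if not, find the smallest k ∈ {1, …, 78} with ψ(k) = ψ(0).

By definition, ψ is injective if ψ(a) = ψ(b) implies a = b.
If ψ(a) = ψ(b), then 58a ≡ 58b (mod 79). Because gcd(58, 79) = 1, we may cancel 58 to get a ≡ b (mod 79).
So ψ is injective.
We now compute 58⁻¹ mod 79 explicitly. Euclid's algorithm: 79 = 1·58 + 21, 58 = 2·21 + 16, 21 = 1·16 + 5, 16 = 3·5 + 1; back-substituting gives 1 = 15·58 − 11·79, so 58⁻¹ ≡ 15 (mod 79).
Since ψ is injective, we find ψ⁻¹(59): we need 58x ≡ 59 − 11 ≡ 48 (mod 79). Using 58⁻¹ = 15: x ≡ 15·48 = 720 = 9·79 + 9, so x = 9.
Check: ψ(9) = 58·9 + 11 = 533 = 6·79 + 59 ≡ 59 (mod 79).

9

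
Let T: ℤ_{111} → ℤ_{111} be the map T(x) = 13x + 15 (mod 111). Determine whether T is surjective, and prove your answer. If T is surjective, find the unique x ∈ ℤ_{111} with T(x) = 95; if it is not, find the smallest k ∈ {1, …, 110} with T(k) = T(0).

83

Recall that T is surjective if every y in the codomain equals T(x) for some x in the domain.
Since gcd(13, 111) = 1, 13 is invertible modulo 111. Euclid's algorithm: 111 = 8·13 + 7, 13 = 1·7 + 6, 7 = 1·6 + 1; back-substituting gives 1 = 94·13 − 11·111, so 13⁻¹ ≡ 94 (mod 111).
Then y ↦ 94(y − 15) is a two-sided inverse to T, so every y ∈ ℤ_{111} has a preimage.
Thus T is surjective.
Since T is surjective, we find T⁻¹(95): we need 13x ≡ 95 − 15 ≡ 80 (mod 111). Using 13⁻¹ = 94: x ≡ 94·80 = 7520 = 67·111 + 83, so x = 83.
Check: T(83) = 13·83 + 15 = 1094 = 9·111 + 95 ≡ 95 (mod 111).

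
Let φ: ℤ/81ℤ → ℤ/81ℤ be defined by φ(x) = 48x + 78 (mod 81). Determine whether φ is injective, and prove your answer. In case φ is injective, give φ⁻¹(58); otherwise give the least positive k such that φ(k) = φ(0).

We have gcd(48, 81) = 3 > 1. Taking a = 0 and b = 27: φ(0) = 78 and φ(27) = 48·27 + 78 = 1374 ≡ 78 (mod 81).
So φ(0) = φ(27) while 0 ≠ 27, therefore φ is not injective.
Since φ is not injective, we find the least positive k with φ(k) = φ(0): this means 48k ≡ 0 (mod 81), i.e. 81 ∣ 48k. Since gcd(48, 81) = 3, dividing through by 3 this holds exactly when 27 ∣ 16k, and as gcd(16, 27) = 1, exactly when 27 ∣ k.
The smallest positive such k is 27.

27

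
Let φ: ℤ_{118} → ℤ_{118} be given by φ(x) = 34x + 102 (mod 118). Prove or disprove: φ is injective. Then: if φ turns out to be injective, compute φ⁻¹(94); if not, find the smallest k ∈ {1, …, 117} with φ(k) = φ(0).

We have gcd(34, 118) = 2 > 1. Taking x_1 = 0 and x_2 = 59: φ(0) = 102 and φ(59) = 34·59 + 102 = 2108 ≡ 102 (mod 118).
So φ(0) = φ(59) while 0 ≠ 59, so φ is not injective.
Since φ is not injective, we find the least positive k with φ(k) = φ(0): this means 34k ≡ 0 (mod 118), i.e. 118 ∣ 34k. Since gcd(34, 118) = 2, dividing through by 2 this holds exactly when 59 ∣ 17k, and as gcd(17, 59) = 1, exactly when 59 ∣ k.
The smallest positive such k is 59.

59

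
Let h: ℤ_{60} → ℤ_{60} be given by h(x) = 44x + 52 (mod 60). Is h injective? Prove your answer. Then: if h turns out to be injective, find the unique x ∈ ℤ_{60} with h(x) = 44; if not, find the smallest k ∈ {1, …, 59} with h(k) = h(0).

We have gcd(44, 60) = 4 > 1. Taking a = 0 and b = 15: h(0) = 52 and h(15) = 44·15 + 52 = 712 ≡ 52 (mod 60).
So h(0) = h(15) while 0 ≠ 15, hence h is not injective.
Since h is not injective, we find the least positive k with h(k) = h(0): this means 44k ≡ 0 (mod 60), i.e. 60 ∣ 44k. Since gcd(44, 60) = 4, dividing through by 4 this holds exactly when 15 ∣ 11k, and as gcd(11, 15) = 1, exactly when 15 ∣ k.
The smallest positive such k is 15.

15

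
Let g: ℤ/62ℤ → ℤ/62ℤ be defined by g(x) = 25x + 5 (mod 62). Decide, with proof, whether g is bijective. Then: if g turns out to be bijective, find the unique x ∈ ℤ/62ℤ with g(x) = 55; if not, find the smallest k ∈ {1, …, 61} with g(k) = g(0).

2

If g(a) = g(b), then 25a ≡ 25b (mod 62). Because gcd(25, 62) = 1, we may cancel 25 to get a ≡ b (mod 62).
We now compute 25⁻¹ mod 62 explicitly. Euclid's algorithm: 62 = 2·25 + 12, 25 = 2·12 + 1; back-substituting gives 1 = 5·25 − 2·62, so 25⁻¹ ≡ 5 (mod 62).
Then y ↦ 5(y − 5) is a two-sided inverse to g, so every y ∈ ℤ/62ℤ has a preimage.
So g is bijective.
Since g is bijective, we find g⁻¹(55): we need 25x ≡ 55 − 5 ≡ 50 (mod 62). Using 25⁻¹ = 5: x ≡ 5·50 = 250 = 4·62 + 2, so x = 2.
Check: g(2) = 25·2 + 5 = 55 ≡ 55 (mod 62).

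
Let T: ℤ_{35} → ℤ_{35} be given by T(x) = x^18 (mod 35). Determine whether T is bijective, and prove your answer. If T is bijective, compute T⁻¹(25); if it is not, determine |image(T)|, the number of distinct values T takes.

T(2): Repeated squaring mod 35: 2^1 ≡ 2, 2^2 ≡ 2² = 4, 2^4 ≡ 4² = 16, 2^8 ≡ 16² = 256 ≡ 11, 2^16 ≡ 11² = 121 ≡ 16. Since 18 = 16 + 2, 2^18 ≡ 16·4: 16·4 = 64 ≡ 29. So 2^18 ≡ 29 (mod 35).
T(3): Repeated squaring mod 35: 3^1 ≡ 3, 3^2 ≡ 3² = 9, 3^4 ≡ 9² = 81 ≡ 11, 3^8 ≡ 11² = 121 ≡ 16, 3^16 ≡ 16² = 256 ≡ 11. Since 18 = 16 + 2, 3^18 ≡ 11·9: 11·9 = 99 ≡ 29. So 3^18 ≡ 29 (mod 35).
So T(2) = T(3) = 29 while 2 ≠ 3, hence T is not injective, hence not bijective.
Since T is not bijective, we determine |image(T)|. Computing x^18 mod 35 for each x (by repeated squaring, reducing mod 35 at every step), the values T(0), T(1), …, T(34) are: 0, 1, 29, 29, 1, 15, 1, 14, 29, 1, 15, 1, 29, 29, 21, 15, 1, 29, 29, 1, 15, 21, 29, 29, 1, 15, 1, 29, 14, 1, 15, 1, 29, 29, 1.
The distinct values are {0, 1, 14, 15, 21, 29}; there are 6 of them.

6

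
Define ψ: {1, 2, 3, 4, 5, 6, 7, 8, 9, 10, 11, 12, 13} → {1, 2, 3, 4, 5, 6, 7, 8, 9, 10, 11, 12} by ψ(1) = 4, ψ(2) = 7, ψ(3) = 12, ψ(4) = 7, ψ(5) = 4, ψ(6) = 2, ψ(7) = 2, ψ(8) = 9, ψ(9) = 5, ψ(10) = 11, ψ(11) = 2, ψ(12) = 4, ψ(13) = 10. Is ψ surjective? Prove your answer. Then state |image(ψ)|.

No element maps to 1, so ψ is not surjective.
The image of ψ is {2, 4, 5, 7, 9, 10, 11, 12}, which has 8 elements.

8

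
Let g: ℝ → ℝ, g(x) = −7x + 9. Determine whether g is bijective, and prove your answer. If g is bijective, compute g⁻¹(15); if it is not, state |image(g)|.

-6/7

Suppose g(u) = g(v). Then −7u + 9 = −7v + 9, therefore −7u = −7v, therefore u = v.
For any y ∈ ℝ, x = (y − 9)/(−7) satisfies g(x) = y.
Hence g is bijective.
Since g is bijective, we compute g⁻¹(15) = (15 − 9)/(−7) = −6/7.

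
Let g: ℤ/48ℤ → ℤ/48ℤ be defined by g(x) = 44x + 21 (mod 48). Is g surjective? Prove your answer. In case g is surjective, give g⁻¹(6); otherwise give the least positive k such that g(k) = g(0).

Recall that surjectivity means every element of the codomain has a preimage under g.
Since gcd(44, 48) = 4, we have 44x ≡ 0 (mod 4) for all x, so g(x) ≡ 1 (mod 4).
But 0 ≢ 1 (mod 4), so 0 ∈ ℤ/48ℤ has no preimage. Thus g is not surjective.
Since g is not surjective, we find the least positive k with g(k) = g(0): this means 44k ≡ 0 (mod 48), i.e. 48 ∣ 44k. Since gcd(44, 48) = 4, dividing through by 4 this holds exactly when 12 ∣ 11k, and as gcd(11, 12) = 1, exactly when 12 ∣ k.
The smallest positive such k is 12.

12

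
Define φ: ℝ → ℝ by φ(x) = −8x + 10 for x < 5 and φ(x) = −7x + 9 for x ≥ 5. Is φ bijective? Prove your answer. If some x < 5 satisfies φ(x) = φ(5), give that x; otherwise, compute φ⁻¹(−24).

9/2

Both pieces are strictly decreasing (slopes −8 and −7), so each is injective on its own interval.
The left piece maps (−∞, 5) onto (−30, ∞); the right piece maps [5, ∞) onto (−∞, −26].
These images overlap. In particular φ(5) = −26 (right piece), and solving −8x + 10 = −26 on the left piece gives x = 9/2 < 5.
So φ(9/2) = φ(5) with 9/2 ≠ 5, and φ is not injective, hence not bijective. This x = 9/2 is the requested value below 5.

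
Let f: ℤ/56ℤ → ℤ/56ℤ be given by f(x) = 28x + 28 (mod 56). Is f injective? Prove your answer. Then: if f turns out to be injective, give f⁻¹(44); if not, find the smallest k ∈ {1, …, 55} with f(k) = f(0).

We have gcd(28, 56) = 28 > 1. Taking x_1 = 0 and x_2 = 2: f(0) = 28 and f(2) = 28·2 + 28 = 84 ≡ 28 (mod 56).
So f(0) = f(2) while 0 ≠ 2, thus f is not injective.
Since f is not injective, we find the least positive k with f(k) = f(0): this means 28k ≡ 0 (mod 56), i.e. 56 ∣ 28k. Since gcd(28, 56) = 28, dividing through by 28 this holds exactly when 2 ∣ k.
The smallest positive such k is 2.

2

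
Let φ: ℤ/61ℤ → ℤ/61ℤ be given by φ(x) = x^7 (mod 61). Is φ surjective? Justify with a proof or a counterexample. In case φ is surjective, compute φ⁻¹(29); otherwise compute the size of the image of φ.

32

Since 61 is prime, the nonzero elements of ℤ/61ℤ form a cyclic group of order 60.
As gcd(7, 60) = 1, raising to the 7th power is a bijection on this group: if u^7 ≡ v^7 then (uv^{−1})^7 = 1, and the only element of order dividing gcd(7, 60) = 1 is 1, so u = v.
With φ(0) = 0 this makes φ injective on all of ℤ/61ℤ, hence bijective (finite equal-size domain and codomain). In particular φ is surjective.
Since φ is surjective, we find the preimage of 29. The inverse of x ↦ x^7 on (ℤ/61ℤ)^× is x ↦ x^43, because 7·43 = 301 = 5·60 + 1 ≡ 1 (mod 60) and x^{60} = 1 for x ≠ 0 (Fermat). So φ⁻¹(29) = 29^43 mod 61.
Repeated squaring mod 61: 29^1 ≡ 29, 29^2 ≡ 29² = 841 ≡ 48, 29^4 ≡ 48² = 2304 ≡ 47, 29^8 ≡ 47² = 2209 ≡ 13, 29^16 ≡ 13² = 169 ≡ 47, 29^32 ≡ 47² = 2209 ≡ 13. Since 43 = 32 + 8 + 2 + 1, 29^43 ≡ 13·13·48·29: 13·13 = 169 ≡ 47, then 47·48 = 2256 ≡ 60, then 60·29 = 1740 ≡ 32. So 29^43 ≡ 32 (mod 61).
Hence φ⁻¹(29) = 32.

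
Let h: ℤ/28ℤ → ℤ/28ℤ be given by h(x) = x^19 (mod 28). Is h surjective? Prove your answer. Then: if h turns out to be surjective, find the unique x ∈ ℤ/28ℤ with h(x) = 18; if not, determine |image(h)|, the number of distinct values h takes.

21

h(0) = 0^19 = 0.
h(14): Repeated squaring mod 28: 14^1 ≡ 14, 14^2 ≡ 14² = 196 ≡ 0, 14^4 ≡ 0² = 0, 14^8 ≡ 0² = 0, 14^16 ≡ 0² = 0. Since 19 = 16 + 2 + 1, 14^19 ≡ 0·0·14: 0·0 = 0, then 0·14 = 0. So 14^19 ≡ 0 (mod 28).
So h(0) = h(14) = 0 while 0 ≠ 14, thus h is not injective.
A non-injective map from the 28-element set ℤ/28ℤ to itself takes at most 27 distinct values, so it cannot be surjective. Therefore h is not surjective.
Since h is not surjective, we determine |image(h)|. Computing x^19 mod 28 for each x (by repeated squaring, reducing mod 28 at every step), the values h(0), h(1), …, h(27) are: 0, 1, 16, 3, 4, 5, 20, 7, 8, 9, 24, 11, 12, 13, 0, 15, 16, 17, 4, 19, 20, 21, 8, 23, 24, 25, 12, 27.
The distinct values are {0, 1, 3, 4, 5, 7, 8, 9, 11, 12, 13, 15, 16, 17, 19, 20, 21, 23, 24, 25, 27}; there are 21 of them.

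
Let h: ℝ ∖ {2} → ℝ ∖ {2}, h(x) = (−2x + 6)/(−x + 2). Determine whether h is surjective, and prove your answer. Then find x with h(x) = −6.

9/4

For any y ≠ 2, solving y(−x + 2) = −2x + 6 for x gives a well-defined x ≠ 2. So h is surjective.
Solving h(x) = −6: cross-multiplying gives −2x + 6 = −6(−x + 2), which rearranges to −8x = −18, so x = 9/4.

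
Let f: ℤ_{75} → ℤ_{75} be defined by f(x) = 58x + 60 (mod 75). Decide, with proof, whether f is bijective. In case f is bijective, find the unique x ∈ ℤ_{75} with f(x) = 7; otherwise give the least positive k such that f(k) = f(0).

34

Recall that injectivity means: for all u, v in the domain, f(u) = f(v) implies u = v.
Suppose f(u) = f(v) in ℤ_{75}. Then 58u + 60 ≡ 58v + 60 (mod 75), so 58(u − v) ≡ 0 (mod 75).
Since gcd(58, 75) = 1, 58 is invertible modulo 75, thus u − v ≡ 0 (mod 75), i.e. u = v.
We now compute 58⁻¹ mod 75 explicitly. Euclid's algorithm: 75 = 1·58 + 17, 58 = 3·17 + 7, 17 = 2·7 + 3, 7 = 2·3 + 1; back-substituting gives 1 = 22·58 − 17·75, so 58⁻¹ ≡ 22 (mod 75).
For any y ∈ ℤ_{75}, x = 22(y − 60) mod 75 satisfies f(x) = 58·22(y − 60) + 60 ≡ y (since 58·22 ≡ 1 mod 75). So every y has a preimage.
Therefore f is bijective.
Since f is bijective, we compute f⁻¹(7): solve 58x + 60 ≡ 7 (mod 75), i.e. 58x ≡ 22 (mod 75).
Multiplying by 58⁻¹ = 22 gives x ≡ 22·22 = 484 = 6·75 + 34 ≡ 34 (mod 75).
Check: f(34) = 58·34 + 60 = 2032 = 27·75 + 7 ≡ 7 (mod 75).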